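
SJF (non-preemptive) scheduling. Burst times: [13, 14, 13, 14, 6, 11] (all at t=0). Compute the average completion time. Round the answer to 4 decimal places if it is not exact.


SJF order (ascending): [6, 11, 13, 13, 14, 14]
Completion times:
  Job 1: burst=6, C=6
  Job 2: burst=11, C=17
  Job 3: burst=13, C=30
  Job 4: burst=13, C=43
  Job 5: burst=14, C=57
  Job 6: burst=14, C=71
Average completion = 224/6 = 37.3333

37.3333


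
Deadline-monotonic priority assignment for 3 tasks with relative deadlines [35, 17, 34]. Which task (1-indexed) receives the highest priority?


Sort tasks by relative deadline (ascending):
  Task 2: deadline = 17
  Task 3: deadline = 34
  Task 1: deadline = 35
Priority order (highest first): [2, 3, 1]
Highest priority task = 2

2


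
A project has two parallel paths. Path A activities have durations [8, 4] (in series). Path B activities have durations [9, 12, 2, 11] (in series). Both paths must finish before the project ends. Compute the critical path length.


Path A total = 8 + 4 = 12
Path B total = 9 + 12 + 2 + 11 = 34
Critical path = longest path = max(12, 34) = 34

34


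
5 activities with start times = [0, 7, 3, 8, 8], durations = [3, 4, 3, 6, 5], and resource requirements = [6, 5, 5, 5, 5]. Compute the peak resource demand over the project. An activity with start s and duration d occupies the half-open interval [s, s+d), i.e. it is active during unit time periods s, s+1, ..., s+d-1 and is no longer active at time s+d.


Each activity i is active on [start_i, start_i + duration_i).
Compute total resource usage per time slot:
  t=0: active resources = [6], total = 6
  t=1: active resources = [6], total = 6
  t=2: active resources = [6], total = 6
  t=3: active resources = [5], total = 5
  t=4: active resources = [5], total = 5
  t=5: active resources = [5], total = 5
  t=6: active resources = [], total = 0
  t=7: active resources = [5], total = 5
  t=8: active resources = [5, 5, 5], total = 15
  t=9: active resources = [5, 5, 5], total = 15
  t=10: active resources = [5, 5, 5], total = 15
  t=11: active resources = [5, 5], total = 10
  t=12: active resources = [5, 5], total = 10
  t=13: active resources = [5], total = 5
Peak resource demand = 15

15


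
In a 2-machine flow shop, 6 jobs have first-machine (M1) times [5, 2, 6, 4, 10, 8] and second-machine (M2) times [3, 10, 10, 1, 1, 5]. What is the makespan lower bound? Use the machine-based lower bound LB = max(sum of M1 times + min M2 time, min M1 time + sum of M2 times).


LB1 = sum(M1 times) + min(M2 times) = 35 + 1 = 36
LB2 = min(M1 times) + sum(M2 times) = 2 + 30 = 32
Lower bound = max(LB1, LB2) = max(36, 32) = 36

36


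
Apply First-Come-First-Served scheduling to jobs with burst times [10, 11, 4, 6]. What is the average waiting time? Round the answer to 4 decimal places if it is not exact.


FCFS order (as given): [10, 11, 4, 6]
Waiting times:
  Job 1: wait = 0
  Job 2: wait = 10
  Job 3: wait = 21
  Job 4: wait = 25
Sum of waiting times = 56
Average waiting time = 56/4 = 14.0

14.0


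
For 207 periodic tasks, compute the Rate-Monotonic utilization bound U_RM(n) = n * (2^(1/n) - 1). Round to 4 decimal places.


Compute 2^(1/207) = 1.0033541497
Subtract 1: 1.0033541497 - 1 = 0.0033541497
Multiply by n: 207 * 0.0033541497 = 0.6943089879
Round to 4 dp: 0.6943

0.6943


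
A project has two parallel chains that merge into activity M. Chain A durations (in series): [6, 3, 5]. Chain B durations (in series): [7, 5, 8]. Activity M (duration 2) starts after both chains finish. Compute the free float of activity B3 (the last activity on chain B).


ES(B3) = sum of predecessors on chain B = 12
EF(B3) = ES + duration = 12 + 8 = 20
Successor of B3 is M. ES(M) = max(sum(A), sum(B)) = max(14, 20) = 20
Free float = ES(successor) - EF(current) = 20 - 20 = 0

0


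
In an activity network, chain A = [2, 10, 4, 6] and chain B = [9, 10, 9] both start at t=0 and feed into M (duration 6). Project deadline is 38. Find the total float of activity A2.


Forward pass: ES(A2) = sum of predecessors on chain A = 2
EF = ES + duration = 2 + 10 = 12
Backward pass: LF(M) = deadline = 38; LS(M) = 38 - 6 = 32
LF(A2) = LS(M) - sum(successors on chain A) = 32 - 10 = 22
LS = LF - duration = 22 - 10 = 12
Total float = LS - ES = 12 - 2 = 10

10


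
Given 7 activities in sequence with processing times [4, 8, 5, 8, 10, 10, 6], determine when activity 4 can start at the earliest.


Activity 4 starts after activities 1 through 3 complete.
Predecessor durations: [4, 8, 5]
ES = 4 + 8 + 5 = 17

17


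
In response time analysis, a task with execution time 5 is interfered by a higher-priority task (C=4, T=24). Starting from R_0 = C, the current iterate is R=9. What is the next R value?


R_next = C + ceil(R_prev / T_hp) * C_hp
ceil(9 / 24) = ceil(0.375) = 1
Interference = 1 * 4 = 4
R_next = 5 + 4 = 9
R_next = R_prev, so the iteration has converged (response time = 9).

9


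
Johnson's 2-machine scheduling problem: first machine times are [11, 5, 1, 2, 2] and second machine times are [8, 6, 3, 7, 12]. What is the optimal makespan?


Apply Johnson's rule:
  Group 1 (a <= b): [(3, 1, 3), (4, 2, 7), (5, 2, 12), (2, 5, 6)]
  Group 2 (a > b): [(1, 11, 8)]
Optimal job order: [3, 4, 5, 2, 1]
Schedule:
  Job 3: M1 done at 1, M2 done at 4
  Job 4: M1 done at 3, M2 done at 11
  Job 5: M1 done at 5, M2 done at 23
  Job 2: M1 done at 10, M2 done at 29
  Job 1: M1 done at 21, M2 done at 37
Makespan = 37

37


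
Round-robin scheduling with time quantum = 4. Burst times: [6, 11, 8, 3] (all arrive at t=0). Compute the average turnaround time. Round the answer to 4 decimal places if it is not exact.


Time quantum = 4
Execution trace:
  J1 runs 4 units, time = 4
  J2 runs 4 units, time = 8
  J3 runs 4 units, time = 12
  J4 runs 3 units, time = 15
  J1 runs 2 units, time = 17
  J2 runs 4 units, time = 21
  J3 runs 4 units, time = 25
  J2 runs 3 units, time = 28
Finish times: [17, 28, 25, 15]
Average turnaround = 85/4 = 21.25

21.25


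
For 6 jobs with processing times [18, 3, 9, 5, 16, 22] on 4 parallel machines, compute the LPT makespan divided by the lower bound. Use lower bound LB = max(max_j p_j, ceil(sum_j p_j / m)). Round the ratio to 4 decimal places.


LPT order: [22, 18, 16, 9, 5, 3]
Machine loads after assignment: [22, 18, 16, 17]
LPT makespan = 22
Lower bound = max(max_job, ceil(total/4)) = max(22, 19) = 22
Ratio = 22 / 22 = 1.0

1.0


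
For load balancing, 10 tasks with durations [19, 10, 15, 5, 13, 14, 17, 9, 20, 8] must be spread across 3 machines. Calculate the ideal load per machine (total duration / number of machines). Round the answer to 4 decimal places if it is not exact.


Total processing time = 19 + 10 + 15 + 5 + 13 + 14 + 17 + 9 + 20 + 8 = 130
Number of machines = 3
Ideal balanced load = 130 / 3 = 43.3333

43.3333


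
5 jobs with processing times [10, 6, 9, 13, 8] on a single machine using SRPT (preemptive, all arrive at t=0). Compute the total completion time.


Since all jobs arrive at t=0, SRPT equals SPT ordering.
SPT order: [6, 8, 9, 10, 13]
Completion times:
  Job 1: p=6, C=6
  Job 2: p=8, C=14
  Job 3: p=9, C=23
  Job 4: p=10, C=33
  Job 5: p=13, C=46
Total completion time = 6 + 14 + 23 + 33 + 46 = 122

122


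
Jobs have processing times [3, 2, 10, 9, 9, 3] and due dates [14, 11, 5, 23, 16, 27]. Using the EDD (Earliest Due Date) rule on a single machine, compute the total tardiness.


Sort by due date (EDD order): [(10, 5), (2, 11), (3, 14), (9, 16), (9, 23), (3, 27)]
Compute completion times and tardiness:
  Job 1: p=10, d=5, C=10, tardiness=max(0,10-5)=5
  Job 2: p=2, d=11, C=12, tardiness=max(0,12-11)=1
  Job 3: p=3, d=14, C=15, tardiness=max(0,15-14)=1
  Job 4: p=9, d=16, C=24, tardiness=max(0,24-16)=8
  Job 5: p=9, d=23, C=33, tardiness=max(0,33-23)=10
  Job 6: p=3, d=27, C=36, tardiness=max(0,36-27)=9
Total tardiness = 34

34


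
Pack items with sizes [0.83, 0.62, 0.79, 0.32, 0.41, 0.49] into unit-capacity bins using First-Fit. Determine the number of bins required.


Place items sequentially using First-Fit:
  Item 0.83 -> new Bin 1
  Item 0.62 -> new Bin 2
  Item 0.79 -> new Bin 3
  Item 0.32 -> Bin 2 (now 0.94)
  Item 0.41 -> new Bin 4
  Item 0.49 -> Bin 4 (now 0.9)
Total bins used = 4

4


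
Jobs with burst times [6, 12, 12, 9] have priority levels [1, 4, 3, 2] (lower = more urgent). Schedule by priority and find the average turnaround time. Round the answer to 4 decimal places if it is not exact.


Sort by priority (ascending = highest first):
Order: [(1, 6), (2, 9), (3, 12), (4, 12)]
Completion times:
  Priority 1, burst=6, C=6
  Priority 2, burst=9, C=15
  Priority 3, burst=12, C=27
  Priority 4, burst=12, C=39
Average turnaround = 87/4 = 21.75

21.75


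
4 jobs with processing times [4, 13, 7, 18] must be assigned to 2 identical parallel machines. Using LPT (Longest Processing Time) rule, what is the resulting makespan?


Sort jobs in decreasing order (LPT): [18, 13, 7, 4]
Assign each job to the least loaded machine:
  Machine 1: jobs [18, 4], load = 22
  Machine 2: jobs [13, 7], load = 20
Makespan = max load = 22

22


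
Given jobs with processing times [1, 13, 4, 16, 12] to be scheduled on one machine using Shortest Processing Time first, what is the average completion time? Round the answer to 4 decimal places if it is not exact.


Sort jobs by processing time (SPT order): [1, 4, 12, 13, 16]
Compute completion times sequentially:
  Job 1: processing = 1, completes at 1
  Job 2: processing = 4, completes at 5
  Job 3: processing = 12, completes at 17
  Job 4: processing = 13, completes at 30
  Job 5: processing = 16, completes at 46
Sum of completion times = 99
Average completion time = 99/5 = 19.8

19.8


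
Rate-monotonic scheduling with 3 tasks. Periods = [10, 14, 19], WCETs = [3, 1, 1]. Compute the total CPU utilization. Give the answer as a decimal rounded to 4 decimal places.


Compute individual utilizations (exact fractions):
  Task 1: C/T = 3/10 (approx. 0.3)
  Task 2: C/T = 1/14 (approx. 0.0714)
  Task 3: C/T = 1/19 (approx. 0.0526)
Total utilization U = 3/10 + 1/14 + 1/19 = 282/665
Rounded to 4 decimal places: U = 0.4241
RM (Liu & Layland) bound for 3 tasks = 0.779763; compare with U = 282/665 (approx. 0.424060)
U <= bound, so schedulable by RM sufficient condition.

0.4241


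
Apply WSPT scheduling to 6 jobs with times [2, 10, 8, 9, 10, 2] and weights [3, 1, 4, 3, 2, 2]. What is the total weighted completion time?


Compute p/w ratios and sort ascending (WSPT): [(2, 3), (2, 2), (8, 4), (9, 3), (10, 2), (10, 1)]
Compute weighted completion times:
  Job (p=2,w=3): C=2, w*C=3*2=6
  Job (p=2,w=2): C=4, w*C=2*4=8
  Job (p=8,w=4): C=12, w*C=4*12=48
  Job (p=9,w=3): C=21, w*C=3*21=63
  Job (p=10,w=2): C=31, w*C=2*31=62
  Job (p=10,w=1): C=41, w*C=1*41=41
Total weighted completion time = 228

228


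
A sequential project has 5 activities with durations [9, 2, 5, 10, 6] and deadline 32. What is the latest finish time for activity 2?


LF(activity 2) = deadline - sum of successor durations
Successors: activities 3 through 5 with durations [5, 10, 6]
Sum of successor durations = 21
LF = 32 - 21 = 11

11


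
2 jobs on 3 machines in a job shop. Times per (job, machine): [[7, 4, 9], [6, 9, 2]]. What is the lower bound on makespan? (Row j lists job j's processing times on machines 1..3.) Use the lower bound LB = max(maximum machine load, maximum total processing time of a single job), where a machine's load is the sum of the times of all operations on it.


Machine loads:
  Machine 1: 7 + 6 = 13
  Machine 2: 4 + 9 = 13
  Machine 3: 9 + 2 = 11
Max machine load = 13
Job totals:
  Job 1: 20
  Job 2: 17
Max job total = 20
Lower bound = max(13, 20) = 20

20


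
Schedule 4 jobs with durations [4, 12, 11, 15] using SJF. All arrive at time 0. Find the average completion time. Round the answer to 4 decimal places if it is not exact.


SJF order (ascending): [4, 11, 12, 15]
Completion times:
  Job 1: burst=4, C=4
  Job 2: burst=11, C=15
  Job 3: burst=12, C=27
  Job 4: burst=15, C=42
Average completion = 88/4 = 22.0

22.0


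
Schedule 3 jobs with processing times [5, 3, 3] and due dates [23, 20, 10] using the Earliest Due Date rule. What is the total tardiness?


Sort by due date (EDD order): [(3, 10), (3, 20), (5, 23)]
Compute completion times and tardiness:
  Job 1: p=3, d=10, C=3, tardiness=max(0,3-10)=0
  Job 2: p=3, d=20, C=6, tardiness=max(0,6-20)=0
  Job 3: p=5, d=23, C=11, tardiness=max(0,11-23)=0
Total tardiness = 0

0


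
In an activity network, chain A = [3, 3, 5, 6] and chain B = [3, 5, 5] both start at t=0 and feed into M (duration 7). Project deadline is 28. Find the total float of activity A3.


Forward pass: ES(A3) = sum of predecessors on chain A = 6
EF = ES + duration = 6 + 5 = 11
Backward pass: LF(M) = deadline = 28; LS(M) = 28 - 7 = 21
LF(A3) = LS(M) - sum(successors on chain A) = 21 - 6 = 15
LS = LF - duration = 15 - 5 = 10
Total float = LS - ES = 10 - 6 = 4

4


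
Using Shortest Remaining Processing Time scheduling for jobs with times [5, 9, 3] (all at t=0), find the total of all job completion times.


Since all jobs arrive at t=0, SRPT equals SPT ordering.
SPT order: [3, 5, 9]
Completion times:
  Job 1: p=3, C=3
  Job 2: p=5, C=8
  Job 3: p=9, C=17
Total completion time = 3 + 8 + 17 = 28

28


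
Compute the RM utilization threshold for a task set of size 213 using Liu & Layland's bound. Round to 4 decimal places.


Compute 2^(1/213) = 1.0032595128
Subtract 1: 1.0032595128 - 1 = 0.0032595128
Multiply by n: 213 * 0.0032595128 = 0.6942762264
Round to 4 dp: 0.6943

0.6943


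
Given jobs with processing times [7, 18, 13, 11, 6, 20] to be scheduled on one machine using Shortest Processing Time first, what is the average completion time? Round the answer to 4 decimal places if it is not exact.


Sort jobs by processing time (SPT order): [6, 7, 11, 13, 18, 20]
Compute completion times sequentially:
  Job 1: processing = 6, completes at 6
  Job 2: processing = 7, completes at 13
  Job 3: processing = 11, completes at 24
  Job 4: processing = 13, completes at 37
  Job 5: processing = 18, completes at 55
  Job 6: processing = 20, completes at 75
Sum of completion times = 210
Average completion time = 210/6 = 35.0

35.0


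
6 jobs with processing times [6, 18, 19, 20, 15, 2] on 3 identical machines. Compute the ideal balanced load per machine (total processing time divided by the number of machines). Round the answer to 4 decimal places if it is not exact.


Total processing time = 6 + 18 + 19 + 20 + 15 + 2 = 80
Number of machines = 3
Ideal balanced load = 80 / 3 = 26.6667

26.6667


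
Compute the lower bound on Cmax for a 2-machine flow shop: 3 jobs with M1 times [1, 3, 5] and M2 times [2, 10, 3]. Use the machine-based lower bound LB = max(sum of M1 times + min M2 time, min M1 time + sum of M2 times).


LB1 = sum(M1 times) + min(M2 times) = 9 + 2 = 11
LB2 = min(M1 times) + sum(M2 times) = 1 + 15 = 16
Lower bound = max(LB1, LB2) = max(11, 16) = 16

16


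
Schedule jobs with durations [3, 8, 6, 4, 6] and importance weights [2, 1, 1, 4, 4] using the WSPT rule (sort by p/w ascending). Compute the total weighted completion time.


Compute p/w ratios and sort ascending (WSPT): [(4, 4), (3, 2), (6, 4), (6, 1), (8, 1)]
Compute weighted completion times:
  Job (p=4,w=4): C=4, w*C=4*4=16
  Job (p=3,w=2): C=7, w*C=2*7=14
  Job (p=6,w=4): C=13, w*C=4*13=52
  Job (p=6,w=1): C=19, w*C=1*19=19
  Job (p=8,w=1): C=27, w*C=1*27=27
Total weighted completion time = 128

128


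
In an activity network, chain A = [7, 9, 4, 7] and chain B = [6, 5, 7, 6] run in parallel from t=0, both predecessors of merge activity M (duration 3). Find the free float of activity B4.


ES(B4) = sum of predecessors on chain B = 18
EF(B4) = ES + duration = 18 + 6 = 24
Successor of B4 is M. ES(M) = max(sum(A), sum(B)) = max(27, 24) = 27
Free float = ES(successor) - EF(current) = 27 - 24 = 3

3


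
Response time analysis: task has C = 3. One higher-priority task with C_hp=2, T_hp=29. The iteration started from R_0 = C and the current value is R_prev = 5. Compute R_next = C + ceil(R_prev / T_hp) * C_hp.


R_next = C + ceil(R_prev / T_hp) * C_hp
ceil(5 / 29) = ceil(0.1724) = 1
Interference = 1 * 2 = 2
R_next = 3 + 2 = 5
R_next = R_prev, so the iteration has converged (response time = 5).

5


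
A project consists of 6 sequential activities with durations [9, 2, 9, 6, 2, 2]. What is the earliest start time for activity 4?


Activity 4 starts after activities 1 through 3 complete.
Predecessor durations: [9, 2, 9]
ES = 9 + 2 + 9 = 20

20


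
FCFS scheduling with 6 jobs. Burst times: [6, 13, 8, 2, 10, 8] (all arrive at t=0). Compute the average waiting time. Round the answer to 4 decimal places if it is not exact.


FCFS order (as given): [6, 13, 8, 2, 10, 8]
Waiting times:
  Job 1: wait = 0
  Job 2: wait = 6
  Job 3: wait = 19
  Job 4: wait = 27
  Job 5: wait = 29
  Job 6: wait = 39
Sum of waiting times = 120
Average waiting time = 120/6 = 20.0

20.0


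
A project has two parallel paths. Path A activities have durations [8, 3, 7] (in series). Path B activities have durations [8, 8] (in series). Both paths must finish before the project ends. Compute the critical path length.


Path A total = 8 + 3 + 7 = 18
Path B total = 8 + 8 = 16
Critical path = longest path = max(18, 16) = 18

18


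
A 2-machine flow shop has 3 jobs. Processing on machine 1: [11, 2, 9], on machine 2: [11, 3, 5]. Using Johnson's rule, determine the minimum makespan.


Apply Johnson's rule:
  Group 1 (a <= b): [(2, 2, 3), (1, 11, 11)]
  Group 2 (a > b): [(3, 9, 5)]
Optimal job order: [2, 1, 3]
Schedule:
  Job 2: M1 done at 2, M2 done at 5
  Job 1: M1 done at 13, M2 done at 24
  Job 3: M1 done at 22, M2 done at 29
Makespan = 29

29


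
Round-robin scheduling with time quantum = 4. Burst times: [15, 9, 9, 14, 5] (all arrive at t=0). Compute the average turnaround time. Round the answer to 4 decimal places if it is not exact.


Time quantum = 4
Execution trace:
  J1 runs 4 units, time = 4
  J2 runs 4 units, time = 8
  J3 runs 4 units, time = 12
  J4 runs 4 units, time = 16
  J5 runs 4 units, time = 20
  J1 runs 4 units, time = 24
  J2 runs 4 units, time = 28
  J3 runs 4 units, time = 32
  J4 runs 4 units, time = 36
  J5 runs 1 units, time = 37
  J1 runs 4 units, time = 41
  J2 runs 1 units, time = 42
  J3 runs 1 units, time = 43
  J4 runs 4 units, time = 47
  J1 runs 3 units, time = 50
  J4 runs 2 units, time = 52
Finish times: [50, 42, 43, 52, 37]
Average turnaround = 224/5 = 44.8

44.8


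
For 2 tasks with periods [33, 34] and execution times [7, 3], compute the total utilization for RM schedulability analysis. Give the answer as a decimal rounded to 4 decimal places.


Compute individual utilizations (exact fractions):
  Task 1: C/T = 7/33 (approx. 0.2121)
  Task 2: C/T = 3/34 (approx. 0.0882)
Total utilization U = 7/33 + 3/34 = 337/1122
Rounded to 4 decimal places: U = 0.3004
RM (Liu & Layland) bound for 2 tasks = 0.828427; compare with U = 337/1122 (approx. 0.300357)
U <= bound, so schedulable by RM sufficient condition.

0.3004


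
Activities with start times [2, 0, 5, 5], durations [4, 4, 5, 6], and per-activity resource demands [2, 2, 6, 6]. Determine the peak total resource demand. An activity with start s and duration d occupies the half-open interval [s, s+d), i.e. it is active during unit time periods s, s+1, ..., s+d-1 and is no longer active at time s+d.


Each activity i is active on [start_i, start_i + duration_i).
Compute total resource usage per time slot:
  t=0: active resources = [2], total = 2
  t=1: active resources = [2], total = 2
  t=2: active resources = [2, 2], total = 4
  t=3: active resources = [2, 2], total = 4
  t=4: active resources = [2], total = 2
  t=5: active resources = [2, 6, 6], total = 14
  t=6: active resources = [6, 6], total = 12
  t=7: active resources = [6, 6], total = 12
  t=8: active resources = [6, 6], total = 12
  t=9: active resources = [6, 6], total = 12
  t=10: active resources = [6], total = 6
Peak resource demand = 14

14


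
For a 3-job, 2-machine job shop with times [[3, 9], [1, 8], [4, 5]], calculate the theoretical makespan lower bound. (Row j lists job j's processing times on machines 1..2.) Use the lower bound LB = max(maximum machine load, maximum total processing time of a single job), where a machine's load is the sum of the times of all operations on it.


Machine loads:
  Machine 1: 3 + 1 + 4 = 8
  Machine 2: 9 + 8 + 5 = 22
Max machine load = 22
Job totals:
  Job 1: 12
  Job 2: 9
  Job 3: 9
Max job total = 12
Lower bound = max(22, 12) = 22

22


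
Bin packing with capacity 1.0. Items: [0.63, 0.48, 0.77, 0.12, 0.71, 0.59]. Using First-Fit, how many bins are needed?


Place items sequentially using First-Fit:
  Item 0.63 -> new Bin 1
  Item 0.48 -> new Bin 2
  Item 0.77 -> new Bin 3
  Item 0.12 -> Bin 1 (now 0.75)
  Item 0.71 -> new Bin 4
  Item 0.59 -> new Bin 5
Total bins used = 5

5


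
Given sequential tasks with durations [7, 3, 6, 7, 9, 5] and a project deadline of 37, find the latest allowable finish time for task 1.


LF(activity 1) = deadline - sum of successor durations
Successors: activities 2 through 6 with durations [3, 6, 7, 9, 5]
Sum of successor durations = 30
LF = 37 - 30 = 7

7


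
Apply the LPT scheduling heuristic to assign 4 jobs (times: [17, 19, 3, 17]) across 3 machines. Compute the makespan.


Sort jobs in decreasing order (LPT): [19, 17, 17, 3]
Assign each job to the least loaded machine:
  Machine 1: jobs [19], load = 19
  Machine 2: jobs [17, 3], load = 20
  Machine 3: jobs [17], load = 17
Makespan = max load = 20

20


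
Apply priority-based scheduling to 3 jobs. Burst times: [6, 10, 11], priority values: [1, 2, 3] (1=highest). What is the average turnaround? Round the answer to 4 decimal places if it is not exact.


Sort by priority (ascending = highest first):
Order: [(1, 6), (2, 10), (3, 11)]
Completion times:
  Priority 1, burst=6, C=6
  Priority 2, burst=10, C=16
  Priority 3, burst=11, C=27
Average turnaround = 49/3 = 16.3333

16.3333


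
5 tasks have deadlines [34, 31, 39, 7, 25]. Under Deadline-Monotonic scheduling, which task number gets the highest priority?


Sort tasks by relative deadline (ascending):
  Task 4: deadline = 7
  Task 5: deadline = 25
  Task 2: deadline = 31
  Task 1: deadline = 34
  Task 3: deadline = 39
Priority order (highest first): [4, 5, 2, 1, 3]
Highest priority task = 4

4


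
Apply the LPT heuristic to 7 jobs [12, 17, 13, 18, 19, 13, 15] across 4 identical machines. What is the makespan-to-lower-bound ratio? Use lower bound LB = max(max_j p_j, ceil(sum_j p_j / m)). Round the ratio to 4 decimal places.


LPT order: [19, 18, 17, 15, 13, 13, 12]
Machine loads after assignment: [19, 30, 30, 28]
LPT makespan = 30
Lower bound = max(max_job, ceil(total/4)) = max(19, 27) = 27
Ratio = 30 / 27 = 1.1111

1.1111


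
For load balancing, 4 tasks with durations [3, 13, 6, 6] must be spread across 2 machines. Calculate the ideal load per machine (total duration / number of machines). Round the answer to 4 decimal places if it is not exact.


Total processing time = 3 + 13 + 6 + 6 = 28
Number of machines = 2
Ideal balanced load = 28 / 2 = 14.0

14.0


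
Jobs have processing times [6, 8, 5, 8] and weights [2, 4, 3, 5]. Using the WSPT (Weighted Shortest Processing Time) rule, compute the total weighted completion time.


Compute p/w ratios and sort ascending (WSPT): [(8, 5), (5, 3), (8, 4), (6, 2)]
Compute weighted completion times:
  Job (p=8,w=5): C=8, w*C=5*8=40
  Job (p=5,w=3): C=13, w*C=3*13=39
  Job (p=8,w=4): C=21, w*C=4*21=84
  Job (p=6,w=2): C=27, w*C=2*27=54
Total weighted completion time = 217

217


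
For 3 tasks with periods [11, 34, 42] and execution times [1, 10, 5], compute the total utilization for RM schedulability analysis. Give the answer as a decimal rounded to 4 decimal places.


Compute individual utilizations (exact fractions):
  Task 1: C/T = 1/11 (approx. 0.0909)
  Task 2: C/T = 10/34 = 5/17 (approx. 0.2941)
  Task 3: C/T = 5/42 (approx. 0.119)
Total utilization U = 1/11 + 5/17 + 5/42 = 3959/7854
Rounded to 4 decimal places: U = 0.5041
RM (Liu & Layland) bound for 3 tasks = 0.779763; compare with U = 3959/7854 (approx. 0.504074)
U <= bound, so schedulable by RM sufficient condition.

0.5041


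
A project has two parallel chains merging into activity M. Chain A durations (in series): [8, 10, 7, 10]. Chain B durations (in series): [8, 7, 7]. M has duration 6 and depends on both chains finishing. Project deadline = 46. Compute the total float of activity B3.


Forward pass: ES(B3) = sum of predecessors on chain B = 15
EF = ES + duration = 15 + 7 = 22
Backward pass: LF(M) = deadline = 46; LS(M) = 46 - 6 = 40
LF(B3) = LS(M) - sum(successors on chain B) = 40 - 0 = 40
LS = LF - duration = 40 - 7 = 33
Total float = LS - ES = 33 - 15 = 18

18


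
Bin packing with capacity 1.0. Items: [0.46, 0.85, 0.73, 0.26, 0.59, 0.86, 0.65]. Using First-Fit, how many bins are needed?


Place items sequentially using First-Fit:
  Item 0.46 -> new Bin 1
  Item 0.85 -> new Bin 2
  Item 0.73 -> new Bin 3
  Item 0.26 -> Bin 1 (now 0.72)
  Item 0.59 -> new Bin 4
  Item 0.86 -> new Bin 5
  Item 0.65 -> new Bin 6
Total bins used = 6

6


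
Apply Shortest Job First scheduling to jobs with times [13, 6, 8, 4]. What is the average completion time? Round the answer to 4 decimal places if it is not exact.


SJF order (ascending): [4, 6, 8, 13]
Completion times:
  Job 1: burst=4, C=4
  Job 2: burst=6, C=10
  Job 3: burst=8, C=18
  Job 4: burst=13, C=31
Average completion = 63/4 = 15.75

15.75


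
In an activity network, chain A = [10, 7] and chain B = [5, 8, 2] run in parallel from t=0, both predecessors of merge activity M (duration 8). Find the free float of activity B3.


ES(B3) = sum of predecessors on chain B = 13
EF(B3) = ES + duration = 13 + 2 = 15
Successor of B3 is M. ES(M) = max(sum(A), sum(B)) = max(17, 15) = 17
Free float = ES(successor) - EF(current) = 17 - 15 = 2

2


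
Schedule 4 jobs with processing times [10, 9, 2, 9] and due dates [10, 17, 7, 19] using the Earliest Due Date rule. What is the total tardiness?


Sort by due date (EDD order): [(2, 7), (10, 10), (9, 17), (9, 19)]
Compute completion times and tardiness:
  Job 1: p=2, d=7, C=2, tardiness=max(0,2-7)=0
  Job 2: p=10, d=10, C=12, tardiness=max(0,12-10)=2
  Job 3: p=9, d=17, C=21, tardiness=max(0,21-17)=4
  Job 4: p=9, d=19, C=30, tardiness=max(0,30-19)=11
Total tardiness = 17

17


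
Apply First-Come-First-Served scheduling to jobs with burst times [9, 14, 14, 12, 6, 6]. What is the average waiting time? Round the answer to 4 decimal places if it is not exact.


FCFS order (as given): [9, 14, 14, 12, 6, 6]
Waiting times:
  Job 1: wait = 0
  Job 2: wait = 9
  Job 3: wait = 23
  Job 4: wait = 37
  Job 5: wait = 49
  Job 6: wait = 55
Sum of waiting times = 173
Average waiting time = 173/6 = 28.8333

28.8333


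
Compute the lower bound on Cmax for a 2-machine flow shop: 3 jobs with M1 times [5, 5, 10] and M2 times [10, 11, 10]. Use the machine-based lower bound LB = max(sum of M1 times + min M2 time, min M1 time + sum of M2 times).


LB1 = sum(M1 times) + min(M2 times) = 20 + 10 = 30
LB2 = min(M1 times) + sum(M2 times) = 5 + 31 = 36
Lower bound = max(LB1, LB2) = max(30, 36) = 36

36


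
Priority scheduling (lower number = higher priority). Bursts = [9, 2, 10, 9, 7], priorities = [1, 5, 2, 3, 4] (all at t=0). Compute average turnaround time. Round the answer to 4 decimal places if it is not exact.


Sort by priority (ascending = highest first):
Order: [(1, 9), (2, 10), (3, 9), (4, 7), (5, 2)]
Completion times:
  Priority 1, burst=9, C=9
  Priority 2, burst=10, C=19
  Priority 3, burst=9, C=28
  Priority 4, burst=7, C=35
  Priority 5, burst=2, C=37
Average turnaround = 128/5 = 25.6

25.6


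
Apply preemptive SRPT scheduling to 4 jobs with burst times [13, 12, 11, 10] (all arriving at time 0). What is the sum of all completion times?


Since all jobs arrive at t=0, SRPT equals SPT ordering.
SPT order: [10, 11, 12, 13]
Completion times:
  Job 1: p=10, C=10
  Job 2: p=11, C=21
  Job 3: p=12, C=33
  Job 4: p=13, C=46
Total completion time = 10 + 21 + 33 + 46 = 110

110


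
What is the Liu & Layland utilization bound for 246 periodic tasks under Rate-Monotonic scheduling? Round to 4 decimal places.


Compute 2^(1/246) = 1.0028216448
Subtract 1: 1.0028216448 - 1 = 0.0028216448
Multiply by n: 246 * 0.0028216448 = 0.6941246208
Round to 4 dp: 0.6941

0.6941


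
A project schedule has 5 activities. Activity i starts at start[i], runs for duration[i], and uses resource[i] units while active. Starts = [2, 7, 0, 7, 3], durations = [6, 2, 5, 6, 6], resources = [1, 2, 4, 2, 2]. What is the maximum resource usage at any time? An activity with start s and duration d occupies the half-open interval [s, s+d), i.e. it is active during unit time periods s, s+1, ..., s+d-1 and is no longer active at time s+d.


Each activity i is active on [start_i, start_i + duration_i).
Compute total resource usage per time slot:
  t=0: active resources = [4], total = 4
  t=1: active resources = [4], total = 4
  t=2: active resources = [1, 4], total = 5
  t=3: active resources = [1, 4, 2], total = 7
  t=4: active resources = [1, 4, 2], total = 7
  t=5: active resources = [1, 2], total = 3
  t=6: active resources = [1, 2], total = 3
  t=7: active resources = [1, 2, 2, 2], total = 7
  t=8: active resources = [2, 2, 2], total = 6
  t=9: active resources = [2], total = 2
  t=10: active resources = [2], total = 2
  t=11: active resources = [2], total = 2
  t=12: active resources = [2], total = 2
Peak resource demand = 7

7


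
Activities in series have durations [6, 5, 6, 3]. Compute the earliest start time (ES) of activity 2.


Activity 2 starts after activities 1 through 1 complete.
Predecessor durations: [6]
ES = 6 = 6

6


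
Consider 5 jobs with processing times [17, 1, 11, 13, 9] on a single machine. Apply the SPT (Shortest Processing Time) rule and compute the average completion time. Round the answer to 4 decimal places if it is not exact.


Sort jobs by processing time (SPT order): [1, 9, 11, 13, 17]
Compute completion times sequentially:
  Job 1: processing = 1, completes at 1
  Job 2: processing = 9, completes at 10
  Job 3: processing = 11, completes at 21
  Job 4: processing = 13, completes at 34
  Job 5: processing = 17, completes at 51
Sum of completion times = 117
Average completion time = 117/5 = 23.4

23.4


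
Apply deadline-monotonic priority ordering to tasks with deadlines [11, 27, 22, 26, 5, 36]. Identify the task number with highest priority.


Sort tasks by relative deadline (ascending):
  Task 5: deadline = 5
  Task 1: deadline = 11
  Task 3: deadline = 22
  Task 4: deadline = 26
  Task 2: deadline = 27
  Task 6: deadline = 36
Priority order (highest first): [5, 1, 3, 4, 2, 6]
Highest priority task = 5

5


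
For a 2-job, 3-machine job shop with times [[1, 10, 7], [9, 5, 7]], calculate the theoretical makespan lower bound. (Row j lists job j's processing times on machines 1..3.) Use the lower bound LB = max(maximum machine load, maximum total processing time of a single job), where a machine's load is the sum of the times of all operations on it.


Machine loads:
  Machine 1: 1 + 9 = 10
  Machine 2: 10 + 5 = 15
  Machine 3: 7 + 7 = 14
Max machine load = 15
Job totals:
  Job 1: 18
  Job 2: 21
Max job total = 21
Lower bound = max(15, 21) = 21

21


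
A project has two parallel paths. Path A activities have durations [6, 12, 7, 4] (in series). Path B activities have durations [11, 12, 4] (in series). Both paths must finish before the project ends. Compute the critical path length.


Path A total = 6 + 12 + 7 + 4 = 29
Path B total = 11 + 12 + 4 = 27
Critical path = longest path = max(29, 27) = 29

29


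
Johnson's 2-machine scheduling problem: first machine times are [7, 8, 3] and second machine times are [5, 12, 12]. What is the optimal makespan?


Apply Johnson's rule:
  Group 1 (a <= b): [(3, 3, 12), (2, 8, 12)]
  Group 2 (a > b): [(1, 7, 5)]
Optimal job order: [3, 2, 1]
Schedule:
  Job 3: M1 done at 3, M2 done at 15
  Job 2: M1 done at 11, M2 done at 27
  Job 1: M1 done at 18, M2 done at 32
Makespan = 32

32


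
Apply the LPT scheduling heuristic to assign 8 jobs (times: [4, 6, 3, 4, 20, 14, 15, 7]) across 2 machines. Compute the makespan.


Sort jobs in decreasing order (LPT): [20, 15, 14, 7, 6, 4, 4, 3]
Assign each job to the least loaded machine:
  Machine 1: jobs [20, 7, 6, 4], load = 37
  Machine 2: jobs [15, 14, 4, 3], load = 36
Makespan = max load = 37

37


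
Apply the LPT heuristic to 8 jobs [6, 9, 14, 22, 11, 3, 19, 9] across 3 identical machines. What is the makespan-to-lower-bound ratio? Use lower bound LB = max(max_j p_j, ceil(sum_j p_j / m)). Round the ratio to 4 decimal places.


LPT order: [22, 19, 14, 11, 9, 9, 6, 3]
Machine loads after assignment: [31, 31, 31]
LPT makespan = 31
Lower bound = max(max_job, ceil(total/3)) = max(22, 31) = 31
Ratio = 31 / 31 = 1.0

1.0


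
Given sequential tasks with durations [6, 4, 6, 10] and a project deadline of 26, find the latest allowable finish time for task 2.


LF(activity 2) = deadline - sum of successor durations
Successors: activities 3 through 4 with durations [6, 10]
Sum of successor durations = 16
LF = 26 - 16 = 10

10


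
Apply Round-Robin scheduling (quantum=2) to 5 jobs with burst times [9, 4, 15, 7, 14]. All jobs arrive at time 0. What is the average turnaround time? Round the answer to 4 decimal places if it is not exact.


Time quantum = 2
Execution trace:
  J1 runs 2 units, time = 2
  J2 runs 2 units, time = 4
  J3 runs 2 units, time = 6
  J4 runs 2 units, time = 8
  J5 runs 2 units, time = 10
  J1 runs 2 units, time = 12
  J2 runs 2 units, time = 14
  J3 runs 2 units, time = 16
  J4 runs 2 units, time = 18
  J5 runs 2 units, time = 20
  J1 runs 2 units, time = 22
  J3 runs 2 units, time = 24
  J4 runs 2 units, time = 26
  J5 runs 2 units, time = 28
  J1 runs 2 units, time = 30
  J3 runs 2 units, time = 32
  J4 runs 1 units, time = 33
  J5 runs 2 units, time = 35
  J1 runs 1 units, time = 36
  J3 runs 2 units, time = 38
  J5 runs 2 units, time = 40
  J3 runs 2 units, time = 42
  J5 runs 2 units, time = 44
  J3 runs 2 units, time = 46
  J5 runs 2 units, time = 48
  J3 runs 1 units, time = 49
Finish times: [36, 14, 49, 33, 48]
Average turnaround = 180/5 = 36.0

36.0


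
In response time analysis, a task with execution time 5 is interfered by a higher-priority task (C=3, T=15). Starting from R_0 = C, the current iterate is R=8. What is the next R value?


R_next = C + ceil(R_prev / T_hp) * C_hp
ceil(8 / 15) = ceil(0.5333) = 1
Interference = 1 * 3 = 3
R_next = 5 + 3 = 8
R_next = R_prev, so the iteration has converged (response time = 8).

8


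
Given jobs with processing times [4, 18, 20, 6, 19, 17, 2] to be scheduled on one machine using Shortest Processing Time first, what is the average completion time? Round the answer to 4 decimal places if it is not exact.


Sort jobs by processing time (SPT order): [2, 4, 6, 17, 18, 19, 20]
Compute completion times sequentially:
  Job 1: processing = 2, completes at 2
  Job 2: processing = 4, completes at 6
  Job 3: processing = 6, completes at 12
  Job 4: processing = 17, completes at 29
  Job 5: processing = 18, completes at 47
  Job 6: processing = 19, completes at 66
  Job 7: processing = 20, completes at 86
Sum of completion times = 248
Average completion time = 248/7 = 35.4286

35.4286


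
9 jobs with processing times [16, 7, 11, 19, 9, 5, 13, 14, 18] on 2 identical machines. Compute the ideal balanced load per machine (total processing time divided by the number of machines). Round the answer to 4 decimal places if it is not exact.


Total processing time = 16 + 7 + 11 + 19 + 9 + 5 + 13 + 14 + 18 = 112
Number of machines = 2
Ideal balanced load = 112 / 2 = 56.0

56.0


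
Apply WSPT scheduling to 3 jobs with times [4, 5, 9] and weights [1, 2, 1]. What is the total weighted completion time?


Compute p/w ratios and sort ascending (WSPT): [(5, 2), (4, 1), (9, 1)]
Compute weighted completion times:
  Job (p=5,w=2): C=5, w*C=2*5=10
  Job (p=4,w=1): C=9, w*C=1*9=9
  Job (p=9,w=1): C=18, w*C=1*18=18
Total weighted completion time = 37

37


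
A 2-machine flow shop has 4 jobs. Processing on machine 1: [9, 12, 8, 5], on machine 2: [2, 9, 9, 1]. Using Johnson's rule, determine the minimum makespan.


Apply Johnson's rule:
  Group 1 (a <= b): [(3, 8, 9)]
  Group 2 (a > b): [(2, 12, 9), (1, 9, 2), (4, 5, 1)]
Optimal job order: [3, 2, 1, 4]
Schedule:
  Job 3: M1 done at 8, M2 done at 17
  Job 2: M1 done at 20, M2 done at 29
  Job 1: M1 done at 29, M2 done at 31
  Job 4: M1 done at 34, M2 done at 35
Makespan = 35

35


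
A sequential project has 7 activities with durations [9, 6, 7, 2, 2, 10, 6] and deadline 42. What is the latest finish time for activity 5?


LF(activity 5) = deadline - sum of successor durations
Successors: activities 6 through 7 with durations [10, 6]
Sum of successor durations = 16
LF = 42 - 16 = 26

26


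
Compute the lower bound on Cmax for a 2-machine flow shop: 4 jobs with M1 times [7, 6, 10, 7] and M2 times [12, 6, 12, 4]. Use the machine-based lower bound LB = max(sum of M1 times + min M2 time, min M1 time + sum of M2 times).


LB1 = sum(M1 times) + min(M2 times) = 30 + 4 = 34
LB2 = min(M1 times) + sum(M2 times) = 6 + 34 = 40
Lower bound = max(LB1, LB2) = max(34, 40) = 40

40


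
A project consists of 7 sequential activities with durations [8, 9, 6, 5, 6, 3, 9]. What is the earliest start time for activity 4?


Activity 4 starts after activities 1 through 3 complete.
Predecessor durations: [8, 9, 6]
ES = 8 + 9 + 6 = 23

23


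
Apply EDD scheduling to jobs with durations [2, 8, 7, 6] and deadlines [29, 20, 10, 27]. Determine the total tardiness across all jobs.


Sort by due date (EDD order): [(7, 10), (8, 20), (6, 27), (2, 29)]
Compute completion times and tardiness:
  Job 1: p=7, d=10, C=7, tardiness=max(0,7-10)=0
  Job 2: p=8, d=20, C=15, tardiness=max(0,15-20)=0
  Job 3: p=6, d=27, C=21, tardiness=max(0,21-27)=0
  Job 4: p=2, d=29, C=23, tardiness=max(0,23-29)=0
Total tardiness = 0

0


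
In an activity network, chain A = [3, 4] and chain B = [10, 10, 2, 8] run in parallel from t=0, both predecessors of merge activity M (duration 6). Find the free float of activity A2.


ES(A2) = sum of predecessors on chain A = 3
EF(A2) = ES + duration = 3 + 4 = 7
Successor of A2 is M. ES(M) = max(sum(A), sum(B)) = max(7, 30) = 30
Free float = ES(successor) - EF(current) = 30 - 7 = 23

23


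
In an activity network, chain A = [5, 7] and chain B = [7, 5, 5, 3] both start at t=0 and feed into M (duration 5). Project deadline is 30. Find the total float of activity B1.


Forward pass: ES(B1) = sum of predecessors on chain B = 0
EF = ES + duration = 0 + 7 = 7
Backward pass: LF(M) = deadline = 30; LS(M) = 30 - 5 = 25
LF(B1) = LS(M) - sum(successors on chain B) = 25 - 13 = 12
LS = LF - duration = 12 - 7 = 5
Total float = LS - ES = 5 - 0 = 5

5


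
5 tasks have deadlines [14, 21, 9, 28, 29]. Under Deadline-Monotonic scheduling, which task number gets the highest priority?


Sort tasks by relative deadline (ascending):
  Task 3: deadline = 9
  Task 1: deadline = 14
  Task 2: deadline = 21
  Task 4: deadline = 28
  Task 5: deadline = 29
Priority order (highest first): [3, 1, 2, 4, 5]
Highest priority task = 3

3


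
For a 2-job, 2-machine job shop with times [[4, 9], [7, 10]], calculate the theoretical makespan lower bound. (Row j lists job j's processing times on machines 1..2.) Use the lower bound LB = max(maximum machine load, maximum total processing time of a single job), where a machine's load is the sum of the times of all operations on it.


Machine loads:
  Machine 1: 4 + 7 = 11
  Machine 2: 9 + 10 = 19
Max machine load = 19
Job totals:
  Job 1: 13
  Job 2: 17
Max job total = 17
Lower bound = max(19, 17) = 19

19


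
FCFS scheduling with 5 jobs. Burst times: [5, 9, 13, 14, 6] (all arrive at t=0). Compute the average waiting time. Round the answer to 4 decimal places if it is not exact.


FCFS order (as given): [5, 9, 13, 14, 6]
Waiting times:
  Job 1: wait = 0
  Job 2: wait = 5
  Job 3: wait = 14
  Job 4: wait = 27
  Job 5: wait = 41
Sum of waiting times = 87
Average waiting time = 87/5 = 17.4

17.4
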